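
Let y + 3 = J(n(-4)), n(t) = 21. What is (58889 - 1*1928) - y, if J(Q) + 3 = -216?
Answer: 57183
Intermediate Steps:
J(Q) = -219 (J(Q) = -3 - 216 = -219)
y = -222 (y = -3 - 219 = -222)
(58889 - 1*1928) - y = (58889 - 1*1928) - 1*(-222) = (58889 - 1928) + 222 = 56961 + 222 = 57183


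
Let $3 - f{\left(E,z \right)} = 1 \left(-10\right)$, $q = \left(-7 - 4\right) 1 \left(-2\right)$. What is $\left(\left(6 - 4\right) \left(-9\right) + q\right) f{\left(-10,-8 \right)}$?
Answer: $52$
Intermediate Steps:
$q = 22$ ($q = \left(-11\right) \left(-2\right) = 22$)
$f{\left(E,z \right)} = 13$ ($f{\left(E,z \right)} = 3 - 1 \left(-10\right) = 3 - -10 = 3 + 10 = 13$)
$\left(\left(6 - 4\right) \left(-9\right) + q\right) f{\left(-10,-8 \right)} = \left(\left(6 - 4\right) \left(-9\right) + 22\right) 13 = \left(2 \left(-9\right) + 22\right) 13 = \left(-18 + 22\right) 13 = 4 \cdot 13 = 52$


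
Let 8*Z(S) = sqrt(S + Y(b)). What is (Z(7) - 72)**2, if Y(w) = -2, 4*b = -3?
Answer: (576 - sqrt(5))**2/64 ≈ 5143.8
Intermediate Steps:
b = -3/4 (b = (1/4)*(-3) = -3/4 ≈ -0.75000)
Z(S) = sqrt(-2 + S)/8 (Z(S) = sqrt(S - 2)/8 = sqrt(-2 + S)/8)
(Z(7) - 72)**2 = (sqrt(-2 + 7)/8 - 72)**2 = (sqrt(5)/8 - 72)**2 = (-72 + sqrt(5)/8)**2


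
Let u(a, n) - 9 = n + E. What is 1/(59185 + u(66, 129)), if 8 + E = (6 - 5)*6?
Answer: 1/59321 ≈ 1.6857e-5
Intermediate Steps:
E = -2 (E = -8 + (6 - 5)*6 = -8 + 1*6 = -8 + 6 = -2)
u(a, n) = 7 + n (u(a, n) = 9 + (n - 2) = 9 + (-2 + n) = 7 + n)
1/(59185 + u(66, 129)) = 1/(59185 + (7 + 129)) = 1/(59185 + 136) = 1/59321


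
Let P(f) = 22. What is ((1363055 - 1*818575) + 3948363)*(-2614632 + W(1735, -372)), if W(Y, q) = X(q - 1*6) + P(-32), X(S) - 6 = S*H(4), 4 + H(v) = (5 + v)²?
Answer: -11877773967530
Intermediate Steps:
H(v) = -4 + (5 + v)²
X(S) = 6 + 77*S (X(S) = 6 + S*(-4 + (5 + 4)²) = 6 + S*(-4 + 9²) = 6 + S*(-4 + 81) = 6 + S*77 = 6 + 77*S)
W(Y, q) = -434 + 77*q (W(Y, q) = (6 + 77*(q - 1*6)) + 22 = (6 + 77*(q - 6)) + 22 = (6 + 77*(-6 + q)) + 22 = (6 + (-462 + 77*q)) + 22 = (-456 + 77*q) + 22 = -434 + 77*q)
((1363055 - 1*818575) + 3948363)*(-2614632 + W(1735, -372)) = ((1363055 - 1*818575) + 3948363)*(-2614632 + (-434 + 77*(-372))) = ((1363055 - 818575) + 3948363)*(-2614632 + (-434 - 28644)) = (544480 + 3948363)*(-2614632 - 29078) = 4492843*(-2643710) = -11877773967530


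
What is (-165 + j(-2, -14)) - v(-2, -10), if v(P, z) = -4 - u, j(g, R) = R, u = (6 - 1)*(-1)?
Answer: -180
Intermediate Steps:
u = -5 (u = 5*(-1) = -5)
v(P, z) = 1 (v(P, z) = -4 - 1*(-5) = -4 + 5 = 1)
(-165 + j(-2, -14)) - v(-2, -10) = (-165 - 14) - 1*1 = -179 - 1 = -180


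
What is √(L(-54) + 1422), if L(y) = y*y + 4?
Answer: √4342 ≈ 65.894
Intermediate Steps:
L(y) = 4 + y² (L(y) = y² + 4 = 4 + y²)
√(L(-54) + 1422) = √((4 + (-54)²) + 1422) = √((4 + 2916) + 1422) = √(2920 + 1422) = √4342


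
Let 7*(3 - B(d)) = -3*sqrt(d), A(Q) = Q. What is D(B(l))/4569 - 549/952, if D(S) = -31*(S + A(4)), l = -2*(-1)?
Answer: -2714965/4349688 - 31*sqrt(2)/10661 ≈ -0.62829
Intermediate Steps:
l = 2
B(d) = 3 + 3*sqrt(d)/7 (B(d) = 3 - (-3)*sqrt(d)/7 = 3 + 3*sqrt(d)/7)
D(S) = -124 - 31*S (D(S) = -31*(S + 4) = -31*(4 + S) = -124 - 31*S)
D(B(l))/4569 - 549/952 = (-124 - 31*(3 + 3*sqrt(2)/7))/4569 - 549/952 = (-124 + (-93 - 93*sqrt(2)/7))*(1/4569) - 549*1/952 = (-217 - 93*sqrt(2)/7)*(1/4569) - 549/952 = (-217/4569 - 31*sqrt(2)/10661) - 549/952 = -2714965/4349688 - 31*sqrt(2)/10661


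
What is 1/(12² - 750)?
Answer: -1/606 ≈ -0.0016502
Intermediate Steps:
1/(12² - 750) = 1/(144 - 750) = 1/(-606) = -1/606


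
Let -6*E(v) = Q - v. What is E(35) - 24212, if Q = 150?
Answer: -145387/6 ≈ -24231.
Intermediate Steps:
E(v) = -25 + v/6 (E(v) = -(150 - v)/6 = -25 + v/6)
E(35) - 24212 = (-25 + (⅙)*35) - 24212 = (-25 + 35/6) - 24212 = -115/6 - 24212 = -145387/6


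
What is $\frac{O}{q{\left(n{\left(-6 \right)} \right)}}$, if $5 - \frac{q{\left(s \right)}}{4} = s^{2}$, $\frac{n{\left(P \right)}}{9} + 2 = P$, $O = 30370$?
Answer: $- \frac{15185}{10358} \approx -1.466$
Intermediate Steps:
$n{\left(P \right)} = -18 + 9 P$
$q{\left(s \right)} = 20 - 4 s^{2}$
$\frac{O}{q{\left(n{\left(-6 \right)} \right)}} = \frac{30370}{20 - 4 \left(-18 + 9 \left(-6\right)\right)^{2}} = \frac{30370}{20 - 4 \left(-18 - 54\right)^{2}} = \frac{30370}{20 - 4 \left(-72\right)^{2}} = \frac{30370}{20 - 20736} = \frac{30370}{-20716} = 30370 \left(- \frac{1}{20716}\right) = - \frac{15185}{10358}$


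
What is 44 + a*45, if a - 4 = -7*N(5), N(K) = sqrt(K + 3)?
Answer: 224 - 630*sqrt(2) ≈ -666.95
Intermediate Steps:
N(K) = sqrt(3 + K)
a = 4 - 14*sqrt(2) (a = 4 - 7*sqrt(3 + 5) = 4 - 14*sqrt(2) ≈ -15.799)
44 + a*45 = 44 + (4 - 14*sqrt(2))*45 = 44 + (180 - 630*sqrt(2)) = 224 - 630*sqrt(2)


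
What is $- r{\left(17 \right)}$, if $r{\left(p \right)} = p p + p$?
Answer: $-306$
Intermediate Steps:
$r{\left(p \right)} = p + p^{2}$ ($r{\left(p \right)} = p^{2} + p = p + p^{2}$)
$- r{\left(17 \right)} = - 17 \left(1 + 17\right) = - 17 \cdot 18 = \left(-1\right) 306 = -306$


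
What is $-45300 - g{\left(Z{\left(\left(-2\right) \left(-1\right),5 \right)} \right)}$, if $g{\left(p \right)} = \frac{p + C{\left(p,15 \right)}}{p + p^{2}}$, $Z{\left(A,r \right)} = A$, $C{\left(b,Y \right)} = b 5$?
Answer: $-45302$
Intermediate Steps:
$C{\left(b,Y \right)} = 5 b$
$g{\left(p \right)} = \frac{6 p}{p + p^{2}}$ ($g{\left(p \right)} = \frac{p + 5 p}{p + p^{2}} = \frac{6 p}{p + p^{2}}$)
$-45300 - g{\left(Z{\left(\left(-2\right) \left(-1\right),5 \right)} \right)} = -45300 - \frac{6}{1 - -2} = -45300 - \frac{6}{1 + 2} = -45300 - \frac{6}{3} = -45300 - 6 \cdot \frac{1}{3} = -45300 - 2 = -45302$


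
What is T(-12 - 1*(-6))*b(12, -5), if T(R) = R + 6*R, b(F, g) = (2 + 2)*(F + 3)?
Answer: -2520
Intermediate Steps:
b(F, g) = 12 + 4*F (b(F, g) = 4*(3 + F) = 12 + 4*F)
T(R) = 7*R
T(-12 - 1*(-6))*b(12, -5) = (7*(-12 - 1*(-6)))*(12 + 4*12) = (7*(-12 + 6))*(12 + 48) = (7*(-6))*60 = -42*60 = -2520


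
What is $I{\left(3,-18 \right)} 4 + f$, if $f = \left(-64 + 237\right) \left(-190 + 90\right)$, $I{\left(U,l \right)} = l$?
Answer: $-17372$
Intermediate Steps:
$f = -17300$ ($f = 173 \left(-100\right) = -17300$)
$I{\left(3,-18 \right)} 4 + f = \left(-18\right) 4 - 17300 = -72 - 17300 = -17372$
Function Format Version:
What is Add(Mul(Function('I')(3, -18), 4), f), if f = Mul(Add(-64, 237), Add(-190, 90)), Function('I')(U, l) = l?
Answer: -17372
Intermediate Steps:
f = -17300 (f = Mul(173, -100) = -17300)
Add(Mul(Function('I')(3, -18), 4), f) = Add(Mul(-18, 4), -17300) = Add(-72, -17300) = -17372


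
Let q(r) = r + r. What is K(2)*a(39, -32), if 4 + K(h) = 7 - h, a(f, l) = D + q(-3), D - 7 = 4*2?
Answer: 9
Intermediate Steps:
D = 15 (D = 7 + 4*2 = 7 + 8 = 15)
q(r) = 2*r
a(f, l) = 9 (a(f, l) = 15 + 2*(-3) = 15 - 6 = 9)
K(h) = 3 - h (K(h) = -4 + (7 - h) = 3 - h)
K(2)*a(39, -32) = (3 - 1*2)*9 = (3 - 2)*9 = 1*9 = 9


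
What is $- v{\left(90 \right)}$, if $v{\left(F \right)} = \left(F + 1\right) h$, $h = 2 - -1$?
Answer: $-273$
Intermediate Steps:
$h = 3$ ($h = 2 + 1 = 3$)
$v{\left(F \right)} = 3 + 3 F$ ($v{\left(F \right)} = \left(F + 1\right) 3 = \left(1 + F\right) 3 = 3 + 3 F$)
$- v{\left(90 \right)} = - (3 + 3 \cdot 90) = - (3 + 270) = \left(-1\right) 273 = -273$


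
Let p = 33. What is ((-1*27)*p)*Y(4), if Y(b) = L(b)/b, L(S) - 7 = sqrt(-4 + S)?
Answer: -6237/4 ≈ -1559.3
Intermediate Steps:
L(S) = 7 + sqrt(-4 + S)
Y(b) = (7 + sqrt(-4 + b))/b
((-1*27)*p)*Y(4) = (-1*27*33)*((7 + sqrt(-4 + 4))/4) = (-27*33)*((7 + sqrt(0))/4) = -891*(7 + 0)/4 = -891*7/4 = -6237/4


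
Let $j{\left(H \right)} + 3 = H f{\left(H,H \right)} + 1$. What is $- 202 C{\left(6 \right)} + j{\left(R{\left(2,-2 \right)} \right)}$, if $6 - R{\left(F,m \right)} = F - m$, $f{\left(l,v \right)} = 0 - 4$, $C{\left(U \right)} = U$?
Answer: $-1222$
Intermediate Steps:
$f{\left(l,v \right)} = -4$ ($f{\left(l,v \right)} = 0 - 4 = -4$)
$R{\left(F,m \right)} = 6 + m - F$ ($R{\left(F,m \right)} = 6 - \left(F - m\right) = 6 + m - F$)
$j{\left(H \right)} = -2 - 4 H$ ($j{\left(H \right)} = -3 + \left(H \left(-4\right) + 1\right) = -3 - \left(-1 + 4 H\right) = -2 - 4 H$)
$- 202 C{\left(6 \right)} + j{\left(R{\left(2,-2 \right)} \right)} = \left(-202\right) 6 - \left(2 + 4 \left(6 - 2 - 2\right)\right) = -1212 - \left(2 + 4 \left(6 - 2 - 2\right)\right) = -1212 - 10 = -1222$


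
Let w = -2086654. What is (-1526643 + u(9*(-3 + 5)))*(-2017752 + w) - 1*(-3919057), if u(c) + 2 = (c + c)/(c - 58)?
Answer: 31329892554462/5 ≈ 6.2660e+12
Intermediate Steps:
u(c) = -2 + 2*c/(-58 + c) (u(c) = -2 + (c + c)/(c - 58) = -2 + (2*c)/(-58 + c) = -2 + 2*c/(-58 + c))
(-1526643 + u(9*(-3 + 5)))*(-2017752 + w) - 1*(-3919057) = (-1526643 + 116/(-58 + 9*(-3 + 5)))*(-2017752 - 2086654) - 1*(-3919057) = (-1526643 + 116/(-58 + 9*2))*(-4104406) + 3919057 = (-1526643 + 116/(-58 + 18))*(-4104406) + 3919057 = (-1526643 + 116/(-40))*(-4104406) + 3919057 = (-1526643 + 116*(-1/40))*(-4104406) + 3919057 = (-1526643 - 29/10)*(-4104406) + 3919057 = -15266459/10*(-4104406) + 3919057 = 31329872959177/5 + 3919057 = 31329892554462/5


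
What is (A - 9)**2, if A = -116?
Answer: 15625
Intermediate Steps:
(A - 9)**2 = (-116 - 9)**2 = (-125)**2 = 15625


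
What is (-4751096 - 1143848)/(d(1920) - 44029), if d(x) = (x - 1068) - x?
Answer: 5894944/45097 ≈ 130.72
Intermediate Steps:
d(x) = -1068 (d(x) = (-1068 + x) - x = -1068)
(-4751096 - 1143848)/(d(1920) - 44029) = (-4751096 - 1143848)/(-1068 - 44029) = -5894944/(-45097) = -5894944*(-1/45097) = 5894944/45097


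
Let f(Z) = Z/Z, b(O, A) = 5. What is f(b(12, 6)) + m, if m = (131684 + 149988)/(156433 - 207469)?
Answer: -57659/12759 ≈ -4.5191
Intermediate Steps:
f(Z) = 1
m = -70418/12759 (m = 281672/(-51036) = 281672*(-1/51036) = -70418/12759 ≈ -5.5191)
f(b(12, 6)) + m = 1 - 70418/12759 = -57659/12759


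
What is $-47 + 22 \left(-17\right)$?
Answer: $-421$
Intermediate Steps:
$-47 + 22 \left(-17\right) = -47 - 374 = -421$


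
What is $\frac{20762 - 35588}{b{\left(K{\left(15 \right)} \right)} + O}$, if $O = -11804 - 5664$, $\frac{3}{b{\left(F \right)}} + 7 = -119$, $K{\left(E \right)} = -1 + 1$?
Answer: $\frac{622692}{733657} \approx 0.84875$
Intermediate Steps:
$K{\left(E \right)} = 0$
$b{\left(F \right)} = - \frac{1}{42}$ ($b{\left(F \right)} = \frac{3}{-7 - 119} = \frac{3}{-126} = 3 \left(- \frac{1}{126}\right) = - \frac{1}{42}$)
$O = -17468$
$\frac{20762 - 35588}{b{\left(K{\left(15 \right)} \right)} + O} = \frac{20762 - 35588}{- \frac{1}{42} - 17468} = - \frac{14826}{- \frac{733657}{42}} = \left(-14826\right) \left(- \frac{42}{733657}\right) = \frac{622692}{733657}$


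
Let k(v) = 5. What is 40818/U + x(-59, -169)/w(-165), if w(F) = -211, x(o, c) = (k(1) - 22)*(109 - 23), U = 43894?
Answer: 36392813/4630817 ≈ 7.8588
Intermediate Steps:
x(o, c) = -1462 (x(o, c) = (5 - 22)*(109 - 23) = -17*86 = -1462)
40818/U + x(-59, -169)/w(-165) = 40818/43894 - 1462/(-211) = 40818*(1/43894) - 1462*(-1/211) = 20409/21947 + 1462/211 = 36392813/4630817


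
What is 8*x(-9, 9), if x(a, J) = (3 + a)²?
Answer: 288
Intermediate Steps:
8*x(-9, 9) = 8*(3 - 9)² = 8*(-6)² = 8*36 = 288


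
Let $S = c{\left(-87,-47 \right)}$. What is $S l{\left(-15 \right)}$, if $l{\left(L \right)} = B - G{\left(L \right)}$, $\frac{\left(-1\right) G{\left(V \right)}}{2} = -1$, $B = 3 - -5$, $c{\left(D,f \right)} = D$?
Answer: $-522$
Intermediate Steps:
$B = 8$ ($B = 3 + 5 = 8$)
$S = -87$
$G{\left(V \right)} = 2$ ($G{\left(V \right)} = \left(-2\right) \left(-1\right) = 2$)
$l{\left(L \right)} = 6$ ($l{\left(L \right)} = 8 - 2 = 6$)
$S l{\left(-15 \right)} = \left(-87\right) 6 = -522$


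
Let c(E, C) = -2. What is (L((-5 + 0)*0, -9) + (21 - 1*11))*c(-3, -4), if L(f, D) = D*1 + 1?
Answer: -4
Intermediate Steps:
L(f, D) = 1 + D (L(f, D) = D + 1 = 1 + D)
(L((-5 + 0)*0, -9) + (21 - 1*11))*c(-3, -4) = ((1 - 9) + (21 - 1*11))*(-2) = (-8 + (21 - 11))*(-2) = (-8 + 10)*(-2) = 2*(-2) = -4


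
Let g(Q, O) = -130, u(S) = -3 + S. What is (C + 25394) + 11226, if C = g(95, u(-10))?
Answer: 36490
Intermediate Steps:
C = -130
(C + 25394) + 11226 = (-130 + 25394) + 11226 = 25264 + 11226 = 36490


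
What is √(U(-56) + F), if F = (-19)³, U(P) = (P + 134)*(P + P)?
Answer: I*√15595 ≈ 124.88*I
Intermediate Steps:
U(P) = 2*P*(134 + P) (U(P) = (134 + P)*(2*P) = 2*P*(134 + P))
F = -6859
√(U(-56) + F) = √(2*(-56)*(134 - 56) - 6859) = √(2*(-56)*78 - 6859) = √(-8736 - 6859) = √(-15595) = I*√15595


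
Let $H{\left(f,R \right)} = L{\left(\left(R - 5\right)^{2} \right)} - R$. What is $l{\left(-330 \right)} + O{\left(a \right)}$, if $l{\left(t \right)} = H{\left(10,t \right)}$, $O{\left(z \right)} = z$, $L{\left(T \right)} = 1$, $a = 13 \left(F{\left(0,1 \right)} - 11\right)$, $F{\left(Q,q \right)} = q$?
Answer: $201$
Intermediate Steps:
$a = -130$ ($a = 13 \left(1 - 11\right) = 13 \left(-10\right) = -130$)
$H{\left(f,R \right)} = 1 - R$
$l{\left(t \right)} = 1 - t$
$l{\left(-330 \right)} + O{\left(a \right)} = \left(1 - -330\right) - 130 = \left(1 + 330\right) - 130 = 331 - 130 = 201$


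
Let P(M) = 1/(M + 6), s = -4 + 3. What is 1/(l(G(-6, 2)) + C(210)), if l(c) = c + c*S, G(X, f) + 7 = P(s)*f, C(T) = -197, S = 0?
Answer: -5/1018 ≈ -0.0049116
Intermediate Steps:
s = -1
P(M) = 1/(6 + M)
G(X, f) = -7 + f/5 (G(X, f) = -7 + f/(6 - 1) = -7 + f/5)
l(c) = c (l(c) = c + c*0 = c + 0 = c)
1/(l(G(-6, 2)) + C(210)) = 1/((-7 + (1/5)*2) - 197) = 1/((-7 + 2/5) - 197) = 1/(-33/5 - 197) = 1/(-1018/5) = -5/1018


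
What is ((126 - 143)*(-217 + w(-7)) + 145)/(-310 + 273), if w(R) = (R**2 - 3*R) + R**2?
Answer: -1811/37 ≈ -48.946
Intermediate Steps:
w(R) = -3*R + 2*R**2
((126 - 143)*(-217 + w(-7)) + 145)/(-310 + 273) = ((126 - 143)*(-217 - 7*(-3 + 2*(-7))) + 145)/(-310 + 273) = (-17*(-217 - 7*(-3 - 14)) + 145)/(-37) = (-17*(-217 - 7*(-17)) + 145)*(-1/37) = (-17*(-217 + 119) + 145)*(-1/37) = (-17*(-98) + 145)*(-1/37) = (1666 + 145)*(-1/37) = 1811*(-1/37) = -1811/37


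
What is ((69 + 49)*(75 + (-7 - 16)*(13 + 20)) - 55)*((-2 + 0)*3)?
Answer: 484602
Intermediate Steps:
((69 + 49)*(75 + (-7 - 16)*(13 + 20)) - 55)*((-2 + 0)*3) = (118*(75 - 23*33) - 55)*(-2*3) = (118*(75 - 759) - 55)*(-6) = (118*(-684) - 55)*(-6) = (-80712 - 55)*(-6) = -80767*(-6) = 484602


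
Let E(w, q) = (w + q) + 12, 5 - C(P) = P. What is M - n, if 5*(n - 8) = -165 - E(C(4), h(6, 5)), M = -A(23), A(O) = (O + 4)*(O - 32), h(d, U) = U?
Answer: 1358/5 ≈ 271.60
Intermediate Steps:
C(P) = 5 - P
E(w, q) = 12 + q + w (E(w, q) = (q + w) + 12 = 12 + q + w)
A(O) = (-32 + O)*(4 + O) (A(O) = (4 + O)*(-32 + O) = (-32 + O)*(4 + O))
M = 243 (M = -(-128 + 23**2 - 28*23) = -(-128 + 529 - 644) = -1*(-243) = 243)
n = -143/5 (n = 8 + (-165 - (12 + 5 + (5 - 1*4)))/5 = 8 + (-165 - (12 + 5 + (5 - 4)))/5 = 8 + (-165 - (12 + 5 + 1))/5 = 8 + (-165 - 1*18)/5 = 8 + (-165 - 18)/5 = 8 + (1/5)*(-183) = 8 - 183/5 = -143/5 ≈ -28.600)
M - n = 243 - 1*(-143/5) = 243 + 143/5 = 1358/5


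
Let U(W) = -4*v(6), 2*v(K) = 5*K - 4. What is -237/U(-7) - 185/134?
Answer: 11069/3484 ≈ 3.1771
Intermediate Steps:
v(K) = -2 + 5*K/2 (v(K) = (5*K - 4)/2 = (-4 + 5*K)/2 = -2 + 5*K/2)
U(W) = -52 (U(W) = -4*(-2 + (5/2)*6) = -4*(-2 + 15) = -4*13 = -52)
-237/U(-7) - 185/134 = -237/(-52) - 185/134 = -237*(-1/52) - 185*1/134 = 237/52 - 185/134 = 11069/3484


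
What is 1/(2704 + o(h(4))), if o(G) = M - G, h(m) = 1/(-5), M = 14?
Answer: 5/13591 ≈ 0.00036789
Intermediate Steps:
h(m) = -⅕
o(G) = 14 - G
1/(2704 + o(h(4))) = 1/(2704 + (14 - 1*(-⅕))) = 1/(2704 + (14 + ⅕)) = 1/(2704 + 71/5) = 1/(13591/5) = 5/13591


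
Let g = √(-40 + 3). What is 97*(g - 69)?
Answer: -6693 + 97*I*√37 ≈ -6693.0 + 590.03*I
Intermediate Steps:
g = I*√37 (g = √(-37) = I*√37 ≈ 6.0828*I)
97*(g - 69) = 97*(I*√37 - 69) = 97*(-69 + I*√37) = -6693 + 97*I*√37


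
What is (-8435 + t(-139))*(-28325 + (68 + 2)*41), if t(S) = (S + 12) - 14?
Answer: 218302080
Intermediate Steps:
t(S) = -2 + S (t(S) = (12 + S) - 14 = -2 + S)
(-8435 + t(-139))*(-28325 + (68 + 2)*41) = (-8435 + (-2 - 139))*(-28325 + (68 + 2)*41) = (-8435 - 141)*(-28325 + 70*41) = -8576*(-28325 + 2870) = -8576*(-25455) = 218302080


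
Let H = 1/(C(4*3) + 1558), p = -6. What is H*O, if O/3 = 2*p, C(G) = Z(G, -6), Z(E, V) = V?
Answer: -9/388 ≈ -0.023196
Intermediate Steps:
C(G) = -6
O = -36 (O = 3*(2*(-6)) = 3*(-12) = -36)
H = 1/1552 (H = 1/(-6 + 1558) = 1/1552 ≈ 0.00064433)
H*O = (1/1552)*(-36) = -9/388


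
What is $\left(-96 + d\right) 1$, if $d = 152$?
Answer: $56$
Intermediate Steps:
$\left(-96 + d\right) 1 = \left(-96 + 152\right) 1 = 56 \cdot 1 = 56$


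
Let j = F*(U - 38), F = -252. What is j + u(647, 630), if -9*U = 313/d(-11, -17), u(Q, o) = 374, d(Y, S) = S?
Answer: 160386/17 ≈ 9434.5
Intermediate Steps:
U = 313/153 (U = -313/(9*(-17)) = -313*(-1)/(9*17) = -⅑*(-313/17) = 313/153 ≈ 2.0458)
j = 154028/17 (j = -252*(313/153 - 38) = -252*(-5501/153) = 154028/17 ≈ 9060.5)
j + u(647, 630) = 154028/17 + 374 = 160386/17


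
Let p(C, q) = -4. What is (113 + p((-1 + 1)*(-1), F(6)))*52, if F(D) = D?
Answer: 5668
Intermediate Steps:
(113 + p((-1 + 1)*(-1), F(6)))*52 = (113 - 4)*52 = 109*52 = 5668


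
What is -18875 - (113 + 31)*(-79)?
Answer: -7499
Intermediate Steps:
-18875 - (113 + 31)*(-79) = -18875 - 144*(-79) = -18875 - 1*(-11376) = -18875 + 11376 = -7499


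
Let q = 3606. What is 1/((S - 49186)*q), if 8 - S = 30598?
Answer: -1/287672256 ≈ -3.4762e-9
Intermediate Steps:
S = -30590 (S = 8 - 1*30598 = 8 - 30598 = -30590)
1/((S - 49186)*q) = 1/(-30590 - 49186*3606) = (1/3606)/(-79776) = -1/79776*1/3606 = -1/287672256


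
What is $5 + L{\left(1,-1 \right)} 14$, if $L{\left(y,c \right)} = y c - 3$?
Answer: $-51$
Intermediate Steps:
$L{\left(y,c \right)} = -3 + c y$ ($L{\left(y,c \right)} = c y - 3 = -3 + c y$)
$5 + L{\left(1,-1 \right)} 14 = 5 + \left(-3 - 1\right) 14 = 5 - 56 = -51$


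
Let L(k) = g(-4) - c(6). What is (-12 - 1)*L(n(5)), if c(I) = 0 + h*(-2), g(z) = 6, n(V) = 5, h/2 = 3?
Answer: -234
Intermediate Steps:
h = 6 (h = 2*3 = 6)
c(I) = -12 (c(I) = 0 + 6*(-2) = 0 - 12 = -12)
L(k) = 18 (L(k) = 6 - 1*(-12) = 6 + 12 = 18)
(-12 - 1)*L(n(5)) = (-12 - 1)*18 = -13*18 = -234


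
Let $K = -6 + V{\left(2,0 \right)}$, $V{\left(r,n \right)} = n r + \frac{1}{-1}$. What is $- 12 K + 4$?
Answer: $88$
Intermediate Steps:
$V{\left(r,n \right)} = -1 + n r$ ($V{\left(r,n \right)} = n r - 1 = -1 + n r$)
$K = -7$ ($K = -6 + \left(-1 + 0 \cdot 2\right) = -6 + \left(-1 + 0\right) = -6 - 1 = -7$)
$- 12 K + 4 = \left(-12\right) \left(-7\right) + 4 = 84 + 4 = 88$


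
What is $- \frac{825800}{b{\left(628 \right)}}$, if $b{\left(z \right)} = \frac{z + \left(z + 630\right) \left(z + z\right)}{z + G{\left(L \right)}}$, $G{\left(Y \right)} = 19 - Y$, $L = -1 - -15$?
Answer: $- \frac{43560950}{131723} \approx -330.7$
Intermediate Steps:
$L = 14$ ($L = -1 + 15 = 14$)
$b{\left(z \right)} = \frac{z + 2 z \left(630 + z\right)}{5 + z}$ ($b{\left(z \right)} = \frac{z + \left(z + 630\right) \left(z + z\right)}{z + \left(19 - 14\right)} = \frac{z + \left(630 + z\right) 2 z}{z + \left(19 - 14\right)} = \frac{z + 2 z \left(630 + z\right)}{z + 5} = \frac{z + 2 z \left(630 + z\right)}{5 + z}$)
$- \frac{825800}{b{\left(628 \right)}} = - \frac{825800}{628 \frac{1}{5 + 628} \left(1261 + 2 \cdot 628\right)} = - \frac{825800}{628 \cdot \frac{1}{633} \left(1261 + 1256\right)} = - \frac{825800}{628 \cdot \frac{1}{633} \cdot 2517} = - \frac{825800}{\frac{526892}{211}} = \left(-825800\right) \frac{211}{526892} = - \frac{43560950}{131723}$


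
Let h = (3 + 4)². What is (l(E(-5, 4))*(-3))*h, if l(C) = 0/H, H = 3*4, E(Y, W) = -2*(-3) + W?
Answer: 0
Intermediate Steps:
h = 49 (h = 7² = 49)
E(Y, W) = 6 + W
H = 12
l(C) = 0 (l(C) = 0/12 = 0*(1/12) = 0)
(l(E(-5, 4))*(-3))*h = (0*(-3))*49 = 0*49 = 0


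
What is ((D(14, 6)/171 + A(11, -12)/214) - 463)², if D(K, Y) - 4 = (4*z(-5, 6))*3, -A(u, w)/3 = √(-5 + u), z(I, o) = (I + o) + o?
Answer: 143214104367557/669560418 + 79085*√6/6099 ≈ 2.1392e+5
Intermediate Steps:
z(I, o) = I + 2*o
A(u, w) = -3*√(-5 + u)
D(K, Y) = 88 (D(K, Y) = 4 + (4*(-5 + 2*6))*3 = 4 + (4*(-5 + 12))*3 = 4 + (4*7)*3 = 4 + 28*3 = 4 + 84 = 88)
((D(14, 6)/171 + A(11, -12)/214) - 463)² = ((88/171 - 3*√(-5 + 11)/214) - 463)² = ((88*(1/171) - 3*√6*(1/214)) - 463)² = ((88/171 - 3*√6/214) - 463)² = (-79085/171 - 3*√6/214)²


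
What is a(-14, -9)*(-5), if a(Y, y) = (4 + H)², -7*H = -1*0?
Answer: -80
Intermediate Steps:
H = 0 (H = -(-1)*0/7 = -⅐*0 = 0)
a(Y, y) = 16 (a(Y, y) = (4 + 0)² = 4² = 16)
a(-14, -9)*(-5) = 16*(-5) = -80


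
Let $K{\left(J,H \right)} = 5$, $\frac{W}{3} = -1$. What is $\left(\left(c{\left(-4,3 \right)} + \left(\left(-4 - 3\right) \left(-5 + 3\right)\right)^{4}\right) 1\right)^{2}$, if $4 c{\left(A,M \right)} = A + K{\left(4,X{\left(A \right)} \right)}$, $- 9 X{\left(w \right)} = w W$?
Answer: $\frac{23612932225}{16} \approx 1.4758 \cdot 10^{9}$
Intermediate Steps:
$W = -3$ ($W = 3 \left(-1\right) = -3$)
$X{\left(w \right)} = \frac{w}{3}$ ($X{\left(w \right)} = - \frac{w \left(-3\right)}{9} = - \frac{\left(-3\right) w}{9} = \frac{w}{3}$)
$c{\left(A,M \right)} = \frac{5}{4} + \frac{A}{4}$ ($c{\left(A,M \right)} = \frac{A + 5}{4} = \frac{5 + A}{4} = \frac{5}{4} + \frac{A}{4}$)
$\left(\left(c{\left(-4,3 \right)} + \left(\left(-4 - 3\right) \left(-5 + 3\right)\right)^{4}\right) 1\right)^{2} = \left(\left(\left(\frac{5}{4} + \frac{1}{4} \left(-4\right)\right) + \left(\left(-4 - 3\right) \left(-5 + 3\right)\right)^{4}\right) 1\right)^{2} = \left(\left(\left(\frac{5}{4} - 1\right) + \left(\left(-7\right) \left(-2\right)\right)^{4}\right) 1\right)^{2} = \left(\left(\frac{1}{4} + 14^{4}\right) 1\right)^{2} = \left(\left(\frac{1}{4} + 38416\right) 1\right)^{2} = \left(\frac{153665}{4} \cdot 1\right)^{2} = \left(\frac{153665}{4}\right)^{2} = \frac{23612932225}{16}$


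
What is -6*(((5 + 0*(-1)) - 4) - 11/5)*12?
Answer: 432/5 ≈ 86.400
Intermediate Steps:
-6*(((5 + 0*(-1)) - 4) - 11/5)*12 = -6*(((5 + 0) - 4) - 11*⅕)*12 = -6*((5 - 4) - 11/5)*12 = -6*(1 - 11/5)*12 = -6*(-6/5)*12 = (36/5)*12 = 432/5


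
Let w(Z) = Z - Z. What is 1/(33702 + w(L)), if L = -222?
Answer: 1/33702 ≈ 2.9672e-5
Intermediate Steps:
w(Z) = 0
1/(33702 + w(L)) = 1/(33702 + 0) = 1/33702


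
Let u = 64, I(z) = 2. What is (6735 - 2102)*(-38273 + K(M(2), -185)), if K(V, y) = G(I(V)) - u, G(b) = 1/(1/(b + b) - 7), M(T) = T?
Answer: -4795632199/27 ≈ -1.7762e+8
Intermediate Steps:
G(b) = 1/(-7 + 1/(2*b)) (G(b) = 1/(1/(2*b) - 7) = 1/(-7 + 1/(2*b)))
K(V, y) = -1732/27 (K(V, y) = -2*2/(-1 + 14*2) - 1*64 = -2*2/(-1 + 28) - 64 = -2*2/27 - 64 = -2*2*1/27 - 64 = -4/27 - 64 = -1732/27)
(6735 - 2102)*(-38273 + K(M(2), -185)) = (6735 - 2102)*(-38273 - 1732/27) = 4633*(-1035103/27) = -4795632199/27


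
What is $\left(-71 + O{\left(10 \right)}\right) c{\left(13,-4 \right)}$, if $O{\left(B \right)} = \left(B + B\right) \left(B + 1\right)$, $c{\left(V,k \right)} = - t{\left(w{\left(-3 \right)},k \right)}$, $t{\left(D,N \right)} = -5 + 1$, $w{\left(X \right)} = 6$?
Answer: $596$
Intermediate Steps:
$t{\left(D,N \right)} = -4$
$c{\left(V,k \right)} = 4$ ($c{\left(V,k \right)} = \left(-1\right) \left(-4\right) = 4$)
$O{\left(B \right)} = 2 B \left(1 + B\right)$
$\left(-71 + O{\left(10 \right)}\right) c{\left(13,-4 \right)} = \left(-71 + 2 \cdot 10 \left(1 + 10\right)\right) 4 = \left(-71 + 2 \cdot 10 \cdot 11\right) 4 = \left(-71 + 220\right) 4 = 149 \cdot 4 = 596$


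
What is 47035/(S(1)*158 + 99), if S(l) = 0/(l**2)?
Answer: 47035/99 ≈ 475.10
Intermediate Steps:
S(l) = 0 (S(l) = 0/l**2 = 0)
47035/(S(1)*158 + 99) = 47035/(0*158 + 99) = 47035/(0 + 99) = 47035/99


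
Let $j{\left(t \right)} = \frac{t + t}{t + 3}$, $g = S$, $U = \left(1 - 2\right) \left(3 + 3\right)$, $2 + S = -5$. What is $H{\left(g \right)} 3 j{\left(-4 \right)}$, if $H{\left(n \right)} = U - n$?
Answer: $24$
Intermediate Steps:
$S = -7$ ($S = -2 - 5 = -7$)
$U = -6$ ($U = \left(-1\right) 6 = -6$)
$g = -7$
$H{\left(n \right)} = -6 - n$
$j{\left(t \right)} = \frac{2 t}{3 + t}$
$H{\left(g \right)} 3 j{\left(-4 \right)} = \left(-6 - -7\right) 3 \cdot 2 \left(-4\right) \frac{1}{3 - 4} = \left(-6 + 7\right) 3 \cdot 2 \left(-4\right) \frac{1}{-1} = 1 \cdot 3 \cdot 2 \left(-4\right) \left(-1\right) = 3 \cdot 8 = 24$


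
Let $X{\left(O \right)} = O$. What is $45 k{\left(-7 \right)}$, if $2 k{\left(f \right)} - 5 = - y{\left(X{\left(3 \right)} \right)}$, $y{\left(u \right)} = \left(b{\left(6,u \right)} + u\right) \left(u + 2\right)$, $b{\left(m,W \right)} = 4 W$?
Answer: $-1575$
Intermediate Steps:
$y{\left(u \right)} = 5 u \left(2 + u\right)$ ($y{\left(u \right)} = \left(4 u + u\right) \left(u + 2\right) = 5 u \left(2 + u\right)$)
$k{\left(f \right)} = -35$ ($k{\left(f \right)} = \frac{5}{2} + \frac{\left(-1\right) 5 \cdot 3 \left(2 + 3\right)}{2} = \frac{5}{2} + \frac{\left(-1\right) 5 \cdot 3 \cdot 5}{2} = \frac{5}{2} + \frac{\left(-1\right) 75}{2} = \frac{5}{2} + \frac{1}{2} \left(-75\right) = \frac{5}{2} - \frac{75}{2} = -35$)
$45 k{\left(-7 \right)} = 45 \left(-35\right) = -1575$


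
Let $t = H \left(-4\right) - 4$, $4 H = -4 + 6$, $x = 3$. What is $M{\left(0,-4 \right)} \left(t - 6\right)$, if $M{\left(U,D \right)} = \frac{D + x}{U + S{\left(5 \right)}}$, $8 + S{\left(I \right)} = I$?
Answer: $-4$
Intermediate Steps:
$S{\left(I \right)} = -8 + I$
$M{\left(U,D \right)} = \frac{3 + D}{-3 + U}$ ($M{\left(U,D \right)} = \frac{D + 3}{U + \left(-8 + 5\right)} = \frac{3 + D}{U - 3} = \frac{3 + D}{-3 + U}$)
$H = \frac{1}{2}$ ($H = \frac{-4 + 6}{4} = \frac{1}{4} \cdot 2 = \frac{1}{2} \approx 0.5$)
$t = -6$ ($t = \frac{1}{2} \left(-4\right) - 4 = -2 - 4 = -6$)
$M{\left(0,-4 \right)} \left(t - 6\right) = \frac{3 - 4}{-3 + 0} \left(-6 - 6\right) = \frac{1}{-3} \left(-1\right) \left(-12\right) = \left(- \frac{1}{3}\right) \left(-1\right) \left(-12\right) = \frac{1}{3} \left(-12\right) = -4$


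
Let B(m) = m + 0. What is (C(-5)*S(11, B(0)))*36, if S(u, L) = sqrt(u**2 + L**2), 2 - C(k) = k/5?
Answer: 1188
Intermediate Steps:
C(k) = 2 - k/5
B(m) = m
S(u, L) = sqrt(L**2 + u**2)
(C(-5)*S(11, B(0)))*36 = ((2 - 1/5*(-5))*sqrt(0**2 + 11**2))*36 = ((2 + 1)*sqrt(0 + 121))*36 = (3*sqrt(121))*36 = (3*11)*36 = 33*36 = 1188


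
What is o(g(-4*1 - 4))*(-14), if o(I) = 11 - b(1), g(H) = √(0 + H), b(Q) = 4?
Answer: -98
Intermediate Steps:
g(H) = √H
o(I) = 7 (o(I) = 11 - 1*4 = 11 - 4 = 7)
o(g(-4*1 - 4))*(-14) = 7*(-14) = -98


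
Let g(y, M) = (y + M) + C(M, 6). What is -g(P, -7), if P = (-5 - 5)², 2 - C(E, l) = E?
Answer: -102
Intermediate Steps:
C(E, l) = 2 - E
P = 100 (P = (-10)² = 100)
g(y, M) = 2 + y (g(y, M) = (y + M) + (2 - M) = (M + y) + (2 - M) = 2 + y)
-g(P, -7) = -(2 + 100) = -1*102 = -102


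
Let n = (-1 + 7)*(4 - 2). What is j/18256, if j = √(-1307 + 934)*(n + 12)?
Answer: 3*I*√373/2282 ≈ 0.02539*I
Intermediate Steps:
n = 12 (n = 6*2 = 12)
j = 24*I*√373 (j = √(-1307 + 934)*(12 + 12) = √(-373)*24 = (I*√373)*24 = 24*I*√373 ≈ 463.52*I)
j/18256 = (24*I*√373)/18256 = (24*I*√373)*(1/18256) = 3*I*√373/2282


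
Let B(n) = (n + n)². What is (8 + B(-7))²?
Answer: 41616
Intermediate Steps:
B(n) = 4*n² (B(n) = (2*n)² = 4*n²)
(8 + B(-7))² = (8 + 4*(-7)²)² = (8 + 4*49)² = (8 + 196)² = 204² = 41616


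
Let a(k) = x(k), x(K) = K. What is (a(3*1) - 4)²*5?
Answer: 5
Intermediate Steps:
a(k) = k
(a(3*1) - 4)²*5 = (3*1 - 4)²*5 = (3 - 4)²*5 = (-1)²*5 = 1*5 = 5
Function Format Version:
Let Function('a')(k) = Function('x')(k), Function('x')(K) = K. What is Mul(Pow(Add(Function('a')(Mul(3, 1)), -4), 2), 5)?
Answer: 5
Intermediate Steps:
Function('a')(k) = k
Mul(Pow(Add(Function('a')(Mul(3, 1)), -4), 2), 5) = Mul(Pow(Add(Mul(3, 1), -4), 2), 5) = Mul(Pow(Add(3, -4), 2), 5) = Mul(Pow(-1, 2), 5) = Mul(1, 5) = 5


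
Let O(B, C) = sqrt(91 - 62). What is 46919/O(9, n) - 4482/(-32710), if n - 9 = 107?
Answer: 2241/16355 + 46919*sqrt(29)/29 ≈ 8712.8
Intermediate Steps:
n = 116 (n = 9 + 107 = 116)
O(B, C) = sqrt(29)
46919/O(9, n) - 4482/(-32710) = 46919/(sqrt(29)) - 4482/(-32710) = 46919*(sqrt(29)/29) - 4482*(-1/32710) = 46919*sqrt(29)/29 + 2241/16355 = 2241/16355 + 46919*sqrt(29)/29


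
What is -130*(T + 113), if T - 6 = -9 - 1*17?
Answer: -12090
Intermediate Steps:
T = -20 (T = 6 + (-9 - 1*17) = 6 + (-9 - 17) = 6 - 26 = -20)
-130*(T + 113) = -130*(-20 + 113) = -130*93 = -12090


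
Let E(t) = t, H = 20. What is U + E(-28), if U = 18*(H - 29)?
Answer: -190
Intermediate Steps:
U = -162 (U = 18*(20 - 29) = 18*(-9) = -162)
U + E(-28) = -162 - 28 = -190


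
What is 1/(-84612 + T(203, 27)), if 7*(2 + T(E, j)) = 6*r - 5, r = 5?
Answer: -7/592273 ≈ -1.1819e-5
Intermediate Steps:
T(E, j) = 11/7 (T(E, j) = -2 + (6*5 - 5)/7 = -2 + (30 - 5)/7 = -2 + (⅐)*25 = -2 + 25/7 = 11/7)
1/(-84612 + T(203, 27)) = 1/(-84612 + 11/7) = 1/(-592273/7) = -7/592273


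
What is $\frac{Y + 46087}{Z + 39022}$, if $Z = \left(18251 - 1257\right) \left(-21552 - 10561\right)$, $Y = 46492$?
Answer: $- \frac{92579}{545689300} \approx -0.00016966$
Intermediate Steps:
$Z = -545728322$ ($Z = 16994 \left(-32113\right) = -545728322$)
$\frac{Y + 46087}{Z + 39022} = \frac{46492 + 46087}{-545728322 + 39022} = \frac{92579}{-545689300} = 92579 \left(- \frac{1}{545689300}\right) = - \frac{92579}{545689300}$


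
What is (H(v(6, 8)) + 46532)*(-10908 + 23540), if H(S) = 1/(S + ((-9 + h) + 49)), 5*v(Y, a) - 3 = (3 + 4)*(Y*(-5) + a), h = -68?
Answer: 171047474024/291 ≈ 5.8779e+8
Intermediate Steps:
v(Y, a) = 3/5 - 7*Y + 7*a/5 (v(Y, a) = 3/5 + ((3 + 4)*(Y*(-5) + a))/5 = 3/5 + (7*(-5*Y + a))/5 = 3/5 + (7*(a - 5*Y))/5 = 3/5 + (-35*Y + 7*a)/5 = 3/5 + (-7*Y + 7*a/5) = 3/5 - 7*Y + 7*a/5)
H(S) = 1/(-28 + S) (H(S) = 1/(S + ((-9 - 68) + 49)) = 1/(S + (-77 + 49)) = 1/(S - 28) = 1/(-28 + S))
(H(v(6, 8)) + 46532)*(-10908 + 23540) = (1/(-28 + (3/5 - 7*6 + (7/5)*8)) + 46532)*(-10908 + 23540) = (1/(-28 + (3/5 - 42 + 56/5)) + 46532)*12632 = (1/(-28 - 151/5) + 46532)*12632 = (1/(-291/5) + 46532)*12632 = (-5/291 + 46532)*12632 = (13540807/291)*12632 = 171047474024/291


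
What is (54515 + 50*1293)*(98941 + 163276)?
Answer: 31247088805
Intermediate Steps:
(54515 + 50*1293)*(98941 + 163276) = (54515 + 64650)*262217 = 119165*262217 = 31247088805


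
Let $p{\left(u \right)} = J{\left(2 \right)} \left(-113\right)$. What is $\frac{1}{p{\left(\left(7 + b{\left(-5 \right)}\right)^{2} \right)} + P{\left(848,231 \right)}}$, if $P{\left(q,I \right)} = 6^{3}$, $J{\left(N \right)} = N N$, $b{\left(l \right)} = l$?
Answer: $- \frac{1}{236} \approx -0.0042373$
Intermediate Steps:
$J{\left(N \right)} = N^{2}$
$P{\left(q,I \right)} = 216$
$p{\left(u \right)} = -452$ ($p{\left(u \right)} = 2^{2} \left(-113\right) = 4 \left(-113\right) = -452$)
$\frac{1}{p{\left(\left(7 + b{\left(-5 \right)}\right)^{2} \right)} + P{\left(848,231 \right)}} = \frac{1}{-452 + 216} = \frac{1}{-236} = - \frac{1}{236}$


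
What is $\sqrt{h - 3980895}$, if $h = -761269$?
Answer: $2 i \sqrt{1185541} \approx 2177.7 i$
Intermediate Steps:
$\sqrt{h - 3980895} = \sqrt{-761269 - 3980895} = \sqrt{-4742164} = 2 i \sqrt{1185541}$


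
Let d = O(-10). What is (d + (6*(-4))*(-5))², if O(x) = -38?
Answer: 6724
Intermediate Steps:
d = -38
(d + (6*(-4))*(-5))² = (-38 + (6*(-4))*(-5))² = (-38 - 24*(-5))² = (-38 + 120)² = 82² = 6724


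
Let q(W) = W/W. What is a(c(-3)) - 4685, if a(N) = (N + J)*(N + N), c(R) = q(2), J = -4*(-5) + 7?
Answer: -4629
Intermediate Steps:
J = 27 (J = 20 + 7 = 27)
q(W) = 1
c(R) = 1
a(N) = 2*N*(27 + N) (a(N) = (N + 27)*(N + N) = (27 + N)*(2*N) = 2*N*(27 + N))
a(c(-3)) - 4685 = 2*1*(27 + 1) - 4685 = 2*1*28 - 4685 = 56 - 4685 = -4629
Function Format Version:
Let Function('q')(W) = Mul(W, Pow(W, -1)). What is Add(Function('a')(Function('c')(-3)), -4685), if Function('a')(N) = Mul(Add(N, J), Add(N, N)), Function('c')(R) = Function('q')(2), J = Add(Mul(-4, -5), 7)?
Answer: -4629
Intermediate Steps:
J = 27 (J = Add(20, 7) = 27)
Function('q')(W) = 1
Function('c')(R) = 1
Function('a')(N) = Mul(2, N, Add(27, N)) (Function('a')(N) = Mul(Add(N, 27), Add(N, N)) = Mul(Add(27, N), Mul(2, N)) = Mul(2, N, Add(27, N)))
Add(Function('a')(Function('c')(-3)), -4685) = Add(Mul(2, 1, Add(27, 1)), -4685) = Add(Mul(2, 1, 28), -4685) = Add(56, -4685) = -4629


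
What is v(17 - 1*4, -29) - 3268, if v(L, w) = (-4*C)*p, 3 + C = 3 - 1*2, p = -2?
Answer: -3284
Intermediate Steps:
C = -2 (C = -3 + (3 - 1*2) = -3 + (3 - 2) = -3 + 1 = -2)
v(L, w) = -16 (v(L, w) = -4*(-2)*(-2) = 8*(-2) = -16)
v(17 - 1*4, -29) - 3268 = -16 - 3268 = -3284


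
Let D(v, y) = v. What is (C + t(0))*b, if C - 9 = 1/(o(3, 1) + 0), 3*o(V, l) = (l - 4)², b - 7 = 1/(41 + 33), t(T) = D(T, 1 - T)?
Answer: 2422/37 ≈ 65.459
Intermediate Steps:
t(T) = T
b = 519/74 (b = 7 + 1/(41 + 33) = 7 + 1/74 = 519/74 ≈ 7.0135)
o(V, l) = (-4 + l)²/3 (o(V, l) = (l - 4)²/3 = (-4 + l)²/3)
C = 28/3 (C = 9 + 1/((-4 + 1)²/3 + 0) = 9 + 1/((⅓)*(-3)² + 0) = 9 + 1/((⅓)*9 + 0) = 9 + 1/(3 + 0) = 9 + 1/3 = 9 + ⅓ = 28/3 ≈ 9.3333)
(C + t(0))*b = (28/3 + 0)*(519/74) = (28/3)*(519/74) = 2422/37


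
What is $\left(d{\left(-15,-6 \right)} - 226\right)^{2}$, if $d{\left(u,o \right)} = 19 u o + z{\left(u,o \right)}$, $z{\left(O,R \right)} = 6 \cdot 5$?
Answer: $2292196$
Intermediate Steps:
$z{\left(O,R \right)} = 30$
$d{\left(u,o \right)} = 30 + 19 o u$ ($d{\left(u,o \right)} = 19 u o + 30 = 19 o u + 30 = 30 + 19 o u$)
$\left(d{\left(-15,-6 \right)} - 226\right)^{2} = \left(\left(30 + 19 \left(-6\right) \left(-15\right)\right) - 226\right)^{2} = \left(\left(30 + 1710\right) - 226\right)^{2} = \left(1740 - 226\right)^{2} = 1514^{2} = 2292196$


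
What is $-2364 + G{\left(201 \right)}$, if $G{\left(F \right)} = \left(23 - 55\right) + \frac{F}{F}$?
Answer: $-2395$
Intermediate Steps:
$G{\left(F \right)} = -31$ ($G{\left(F \right)} = -32 + 1 = -31$)
$-2364 + G{\left(201 \right)} = -2364 - 31 = -2395$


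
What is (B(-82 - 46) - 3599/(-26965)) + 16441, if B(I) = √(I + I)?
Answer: 443335164/26965 + 16*I ≈ 16441.0 + 16.0*I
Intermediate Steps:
B(I) = √2*√I (B(I) = √(2*I) = √2*√I)
(B(-82 - 46) - 3599/(-26965)) + 16441 = (√2*√(-82 - 46) - 3599/(-26965)) + 16441 = (√2*√(-128) - 3599*(-1/26965)) + 16441 = (√2*(8*I*√2) + 3599/26965) + 16441 = (16*I + 3599/26965) + 16441 = (3599/26965 + 16*I) + 16441 = 443335164/26965 + 16*I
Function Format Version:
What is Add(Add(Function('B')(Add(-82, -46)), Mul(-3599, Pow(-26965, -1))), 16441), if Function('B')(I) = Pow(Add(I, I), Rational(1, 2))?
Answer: Add(Rational(443335164, 26965), Mul(16, I)) ≈ Add(16441., Mul(16.000, I))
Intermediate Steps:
Function('B')(I) = Mul(Pow(2, Rational(1, 2)), Pow(I, Rational(1, 2))) (Function('B')(I) = Pow(Mul(2, I), Rational(1, 2)) = Mul(Pow(2, Rational(1, 2)), Pow(I, Rational(1, 2))))
Add(Add(Function('B')(Add(-82, -46)), Mul(-3599, Pow(-26965, -1))), 16441) = Add(Add(Mul(Pow(2, Rational(1, 2)), Pow(Add(-82, -46), Rational(1, 2))), Mul(-3599, Pow(-26965, -1))), 16441) = Add(Add(Mul(Pow(2, Rational(1, 2)), Pow(-128, Rational(1, 2))), Mul(-3599, Rational(-1, 26965))), 16441) = Add(Add(Mul(Pow(2, Rational(1, 2)), Mul(8, I, Pow(2, Rational(1, 2)))), Rational(3599, 26965)), 16441) = Add(Add(Mul(16, I), Rational(3599, 26965)), 16441) = Add(Add(Rational(3599, 26965), Mul(16, I)), 16441) = Add(Rational(443335164, 26965), Mul(16, I))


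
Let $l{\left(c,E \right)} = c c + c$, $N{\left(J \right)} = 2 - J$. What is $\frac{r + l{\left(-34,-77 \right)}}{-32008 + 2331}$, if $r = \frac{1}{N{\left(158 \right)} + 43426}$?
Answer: $- \frac{48548941}{1284123790} \approx -0.037807$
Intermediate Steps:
$r = \frac{1}{43270}$ ($r = \frac{1}{\left(2 - 158\right) + 43426} = \frac{1}{-156 + 43426} = \frac{1}{43270} \approx 2.3111 \cdot 10^{-5}$)
$l{\left(c,E \right)} = c + c^{2}$ ($l{\left(c,E \right)} = c^{2} + c = c + c^{2}$)
$\frac{r + l{\left(-34,-77 \right)}}{-32008 + 2331} = \frac{\frac{1}{43270} - 34 \left(1 - 34\right)}{-32008 + 2331} = \frac{\frac{1}{43270} - -1122}{-29677} = \left(\frac{1}{43270} + 1122\right) \left(- \frac{1}{29677}\right) = \frac{48548941}{43270} \left(- \frac{1}{29677}\right) = - \frac{48548941}{1284123790}$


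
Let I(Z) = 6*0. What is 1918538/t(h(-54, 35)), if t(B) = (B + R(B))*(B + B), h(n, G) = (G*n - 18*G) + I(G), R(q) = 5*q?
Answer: 959269/38102400 ≈ 0.025176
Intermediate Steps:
I(Z) = 0
h(n, G) = -18*G + G*n (h(n, G) = (G*n - 18*G) + 0 = (-18*G + G*n) + 0 = -18*G + G*n)
t(B) = 12*B² (t(B) = (B + 5*B)*(B + B) = (6*B)*(2*B) = 12*B²)
1918538/t(h(-54, 35)) = 1918538/((12*(35*(-18 - 54))²)) = 1918538/((12*(35*(-72))²)) = 1918538/((12*(-2520)²)) = 1918538/((12*6350400)) = 1918538/76204800 = 1918538*(1/76204800) = 959269/38102400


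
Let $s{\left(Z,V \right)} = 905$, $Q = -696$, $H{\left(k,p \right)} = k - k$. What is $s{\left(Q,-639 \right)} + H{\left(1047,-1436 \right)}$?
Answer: $905$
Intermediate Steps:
$H{\left(k,p \right)} = 0$
$s{\left(Q,-639 \right)} + H{\left(1047,-1436 \right)} = 905 + 0 = 905$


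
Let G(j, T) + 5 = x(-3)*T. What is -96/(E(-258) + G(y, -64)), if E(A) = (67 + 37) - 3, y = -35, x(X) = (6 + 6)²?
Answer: 1/95 ≈ 0.010526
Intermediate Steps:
x(X) = 144 (x(X) = 12² = 144)
E(A) = 101 (E(A) = 104 - 3 = 101)
G(j, T) = -5 + 144*T
-96/(E(-258) + G(y, -64)) = -96/(101 + (-5 + 144*(-64))) = -96/(101 + (-5 - 9216)) = -96/(101 - 9221) = -96/(-9120) = -96*(-1/9120) = 1/95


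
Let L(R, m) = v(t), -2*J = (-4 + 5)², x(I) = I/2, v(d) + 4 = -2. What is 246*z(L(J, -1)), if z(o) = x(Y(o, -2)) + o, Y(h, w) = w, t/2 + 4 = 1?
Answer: -1722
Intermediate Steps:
t = -6 (t = -8 + 2*1 = -8 + 2 = -6)
v(d) = -6 (v(d) = -4 - 2 = -6)
x(I) = I/2 (x(I) = I*(½) = I/2)
J = -½ (J = -(-4 + 5)²/2 = -½*1² = -½*1 = -½ ≈ -0.50000)
L(R, m) = -6
z(o) = -1 + o (z(o) = (½)*(-2) + o = -1 + o)
246*z(L(J, -1)) = 246*(-1 - 6) = 246*(-7) = -1722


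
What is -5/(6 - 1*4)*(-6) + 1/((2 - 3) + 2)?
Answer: 16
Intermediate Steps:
-5/(6 - 1*4)*(-6) + 1/((2 - 3) + 2) = -5/(6 - 4)*(-6) + 1/(-1 + 2) = -5/2*(-6) + 1/1 = -5*½*(-6) + 1 = -5/2*(-6) + 1 = 15 + 1 = 16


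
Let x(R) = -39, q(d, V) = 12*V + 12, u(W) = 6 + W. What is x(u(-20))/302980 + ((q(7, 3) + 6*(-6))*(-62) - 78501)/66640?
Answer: -1200612453/1009529360 ≈ -1.1893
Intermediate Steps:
q(d, V) = 12 + 12*V
x(u(-20))/302980 + ((q(7, 3) + 6*(-6))*(-62) - 78501)/66640 = -39/302980 + (((12 + 12*3) + 6*(-6))*(-62) - 78501)/66640 = -39*1/302980 + (((12 + 36) - 36)*(-62) - 78501)*(1/66640) = -39/302980 + ((48 - 36)*(-62) - 78501)*(1/66640) = -39/302980 + (12*(-62) - 78501)*(1/66640) = -39/302980 + (-744 - 78501)*(1/66640) = -39/302980 - 79245*1/66640 = -39/302980 - 15849/13328 = -1200612453/1009529360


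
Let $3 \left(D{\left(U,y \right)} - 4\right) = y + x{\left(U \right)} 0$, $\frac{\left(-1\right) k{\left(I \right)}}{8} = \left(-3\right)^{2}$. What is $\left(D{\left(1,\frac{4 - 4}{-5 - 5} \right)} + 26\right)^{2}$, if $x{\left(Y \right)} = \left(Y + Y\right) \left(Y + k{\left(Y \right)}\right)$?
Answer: $900$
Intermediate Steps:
$k{\left(I \right)} = -72$ ($k{\left(I \right)} = - 8 \left(-3\right)^{2} = \left(-8\right) 9 = -72$)
$x{\left(Y \right)} = 2 Y \left(-72 + Y\right)$ ($x{\left(Y \right)} = \left(Y + Y\right) \left(Y - 72\right) = 2 Y \left(-72 + Y\right)$)
$D{\left(U,y \right)} = 4 + \frac{y}{3}$ ($D{\left(U,y \right)} = 4 + \frac{y + 2 U \left(-72 + U\right) 0}{3} = 4 + \frac{y + 0}{3} = 4 + \frac{y}{3}$)
$\left(D{\left(1,\frac{4 - 4}{-5 - 5} \right)} + 26\right)^{2} = \left(\left(4 + \frac{\left(4 - 4\right) \frac{1}{-5 - 5}}{3}\right) + 26\right)^{2} = \left(\left(4 + \frac{0 \frac{1}{-10}}{3}\right) + 26\right)^{2} = \left(\left(4 + \frac{0 \left(- \frac{1}{10}\right)}{3}\right) + 26\right)^{2} = \left(\left(4 + \frac{1}{3} \cdot 0\right) + 26\right)^{2} = \left(\left(4 + 0\right) + 26\right)^{2} = \left(4 + 26\right)^{2} = 30^{2} = 900$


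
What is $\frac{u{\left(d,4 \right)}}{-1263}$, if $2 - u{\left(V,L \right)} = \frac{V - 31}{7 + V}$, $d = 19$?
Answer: $- \frac{32}{16419} \approx -0.001949$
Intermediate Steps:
$u{\left(V,L \right)} = 2 - \frac{-31 + V}{7 + V}$ ($u{\left(V,L \right)} = 2 - \frac{V - 31}{7 + V} = 2 - \frac{-31 + V}{7 + V}$)
$\frac{u{\left(d,4 \right)}}{-1263} = \frac{\frac{1}{7 + 19} \left(45 + 19\right)}{-1263} = \frac{1}{26} \cdot 64 \left(- \frac{1}{1263}\right) = \frac{32}{13} \left(- \frac{1}{1263}\right) = - \frac{32}{16419}$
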